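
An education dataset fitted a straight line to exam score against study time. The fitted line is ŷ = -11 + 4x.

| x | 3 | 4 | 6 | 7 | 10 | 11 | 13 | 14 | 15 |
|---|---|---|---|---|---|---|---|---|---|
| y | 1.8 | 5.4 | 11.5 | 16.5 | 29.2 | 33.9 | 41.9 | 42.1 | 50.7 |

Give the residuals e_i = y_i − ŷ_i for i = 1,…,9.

x=3: ŷ = -11 + 4·3 = 1; e = 1.8 − 1 = 0.8
x=4: ŷ = -11 + 4·4 = 5; e = 5.4 − 5 = 0.4
x=6: ŷ = -11 + 4·6 = 13; e = 11.5 − 13 = -1.5
x=7: ŷ = -11 + 4·7 = 17; e = 16.5 − 17 = -0.5
x=10: ŷ = -11 + 4·10 = 29; e = 29.2 − 29 = 0.2
x=11: ŷ = -11 + 4·11 = 33; e = 33.9 − 33 = 0.9
x=13: ŷ = -11 + 4·13 = 41; e = 41.9 − 41 = 0.9
x=14: ŷ = -11 + 4·14 = 45; e = 42.1 − 45 = -2.9
x=15: ŷ = -11 + 4·15 = 49; e = 50.7 − 49 = 1.7

0.8, 0.4, -1.5, -0.5, 0.2, 0.9, 0.9, -2.9, 1.7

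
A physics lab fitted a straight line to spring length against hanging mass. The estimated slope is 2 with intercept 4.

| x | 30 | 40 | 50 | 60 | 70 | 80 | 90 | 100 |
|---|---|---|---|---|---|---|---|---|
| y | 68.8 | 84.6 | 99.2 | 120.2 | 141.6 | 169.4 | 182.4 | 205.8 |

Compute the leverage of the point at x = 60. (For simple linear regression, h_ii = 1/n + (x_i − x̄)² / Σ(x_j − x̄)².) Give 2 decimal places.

h = 0.13

x̄ = (30 + 40 + 50 + 60 + 70 + 80 + 90 + 100)/8 = 65
Σ(x − x̄)² = 1225 + 625 + 225 + 25 + 25 + 225 + 625 + 1225 = 4200
h = 1/8 + (-5)²/4200 = 0.125 + 0.00595238 = 0.13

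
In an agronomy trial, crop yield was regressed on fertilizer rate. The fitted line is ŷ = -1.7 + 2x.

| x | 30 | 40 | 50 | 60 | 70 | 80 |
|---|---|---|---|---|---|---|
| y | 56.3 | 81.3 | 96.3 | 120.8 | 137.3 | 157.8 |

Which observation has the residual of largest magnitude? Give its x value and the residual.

x = 40, r = 3

x=30: ŷ = -1.7 + 2·30 = 58.3; r = 56.3 − 58.3 = -2
x=40: ŷ = -1.7 + 2·40 = 78.3; r = 81.3 − 78.3 = 3
x=50: ŷ = -1.7 + 2·50 = 98.3; r = 96.3 − 98.3 = -2
x=60: ŷ = -1.7 + 2·60 = 118.3; r = 120.8 − 118.3 = 2.5
x=70: ŷ = -1.7 + 2·70 = 138.3; r = 137.3 − 138.3 = -1
x=80: ŷ = -1.7 + 2·80 = 158.3; r = 157.8 − 158.3 = -0.5
Largest |r| is 3 at x = 40, residual 3.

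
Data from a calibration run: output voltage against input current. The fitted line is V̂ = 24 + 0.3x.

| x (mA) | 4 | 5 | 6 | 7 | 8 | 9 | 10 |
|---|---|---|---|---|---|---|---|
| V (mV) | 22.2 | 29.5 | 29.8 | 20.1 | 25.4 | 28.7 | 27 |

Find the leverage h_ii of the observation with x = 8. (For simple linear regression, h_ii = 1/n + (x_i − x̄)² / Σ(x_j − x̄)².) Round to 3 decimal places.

x̄ = (4 + 5 + 6 + 7 + 8 + 9 + 10)/7 = 7
Σ(x − x̄)² = 9 + 4 + 1 + 0 + 1 + 4 + 9 = 28
h = 1/7 + (1)²/28 = 0.142857 + 0.0357143 = 0.179

h = 0.179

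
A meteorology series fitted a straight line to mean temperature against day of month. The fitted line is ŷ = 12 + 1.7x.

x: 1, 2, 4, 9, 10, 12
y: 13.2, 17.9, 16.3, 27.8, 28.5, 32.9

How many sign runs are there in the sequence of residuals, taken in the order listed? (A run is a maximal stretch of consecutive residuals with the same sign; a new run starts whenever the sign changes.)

6 runs

x=1: ŷ = 12 + 1.7·1 = 13.7; e = 13.2 − 13.7 = -0.5
x=2: ŷ = 12 + 1.7·2 = 15.4; e = 17.9 − 15.4 = 2.5
x=4: ŷ = 12 + 1.7·4 = 18.8; e = 16.3 − 18.8 = -2.5
x=9: ŷ = 12 + 1.7·9 = 27.3; e = 27.8 − 27.3 = 0.5
x=10: ŷ = 12 + 1.7·10 = 29; e = 28.5 − 29 = -0.5
x=12: ŷ = 12 + 1.7·12 = 32.4; e = 32.9 − 32.4 = 0.5
Signs: − + − + − +
Runs: −×1, +×1, −×1, +×1, −×1, +×1 → 6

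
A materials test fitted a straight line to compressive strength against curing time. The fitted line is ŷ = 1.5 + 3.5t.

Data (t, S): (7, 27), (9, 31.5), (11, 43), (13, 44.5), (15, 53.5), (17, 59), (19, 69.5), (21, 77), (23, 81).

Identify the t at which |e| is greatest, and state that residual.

t=7: ŷ = 1.5 + 3.5·7 = 26; e = 27 − 26 = 1
t=9: ŷ = 1.5 + 3.5·9 = 33; e = 31.5 − 33 = -1.5
t=11: ŷ = 1.5 + 3.5·11 = 40; e = 43 − 40 = 3
t=13: ŷ = 1.5 + 3.5·13 = 47; e = 44.5 − 47 = -2.5
t=15: ŷ = 1.5 + 3.5·15 = 54; e = 53.5 − 54 = -0.5
t=17: ŷ = 1.5 + 3.5·17 = 61; e = 59 − 61 = -2
t=19: ŷ = 1.5 + 3.5·19 = 68; e = 69.5 − 68 = 1.5
t=21: ŷ = 1.5 + 3.5·21 = 75; e = 77 − 75 = 2
t=23: ŷ = 1.5 + 3.5·23 = 82; e = 81 − 82 = -1
Largest |e| is 3 at t = 11, residual 3.

t = 11, e = 3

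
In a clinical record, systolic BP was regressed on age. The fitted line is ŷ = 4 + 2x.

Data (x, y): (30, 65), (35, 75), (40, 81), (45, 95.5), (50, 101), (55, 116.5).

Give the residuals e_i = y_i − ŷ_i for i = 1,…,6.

x=30: ŷ = 4 + 2·30 = 64; e = 65 − 64 = 1
x=35: ŷ = 4 + 2·35 = 74; e = 75 − 74 = 1
x=40: ŷ = 4 + 2·40 = 84; e = 81 − 84 = -3
x=45: ŷ = 4 + 2·45 = 94; e = 95.5 − 94 = 1.5
x=50: ŷ = 4 + 2·50 = 104; e = 101 − 104 = -3
x=55: ŷ = 4 + 2·55 = 114; e = 116.5 − 114 = 2.5

1, 1, -3, 1.5, -3, 2.5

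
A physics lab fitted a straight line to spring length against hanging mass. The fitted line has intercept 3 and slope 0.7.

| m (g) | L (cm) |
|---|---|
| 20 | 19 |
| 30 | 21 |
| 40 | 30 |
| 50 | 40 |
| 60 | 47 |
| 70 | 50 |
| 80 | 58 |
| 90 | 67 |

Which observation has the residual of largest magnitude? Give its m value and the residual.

m = 30, e = -3

m=20: L̂ = 3 + 0.7·20 = 17; e = 19 − 17 = 2
m=30: L̂ = 3 + 0.7·30 = 24; e = 21 − 24 = -3
m=40: L̂ = 3 + 0.7·40 = 31; e = 30 − 31 = -1
m=50: L̂ = 3 + 0.7·50 = 38; e = 40 − 38 = 2
m=60: L̂ = 3 + 0.7·60 = 45; e = 47 − 45 = 2
m=70: L̂ = 3 + 0.7·70 = 52; e = 50 − 52 = -2
m=80: L̂ = 3 + 0.7·80 = 59; e = 58 − 59 = -1
m=90: L̂ = 3 + 0.7·90 = 66; e = 67 − 66 = 1
Largest |e| is 3 at m = 30, residual -3.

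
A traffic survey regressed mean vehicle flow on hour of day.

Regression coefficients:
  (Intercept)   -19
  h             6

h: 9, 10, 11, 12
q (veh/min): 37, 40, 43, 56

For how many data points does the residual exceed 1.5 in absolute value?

h=9: q̂ = -19 + 6·9 = 35; r = 37 − 35 = 2
h=10: q̂ = -19 + 6·10 = 41; r = 40 − 41 = -1
h=11: q̂ = -19 + 6·11 = 47; r = 43 − 47 = -4
h=12: q̂ = -19 + 6·12 = 53; r = 56 − 53 = 3
|r| > 1.5: h=9 (|r|=2), h=11 (|r|=4), h=12 (|r|=3) → 3

3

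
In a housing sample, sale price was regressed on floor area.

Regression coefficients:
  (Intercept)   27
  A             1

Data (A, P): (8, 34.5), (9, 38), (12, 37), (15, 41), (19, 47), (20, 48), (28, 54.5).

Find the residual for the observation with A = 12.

r = -2

P̂ = 27 + 12 = 39
r = 37 − 39 = -2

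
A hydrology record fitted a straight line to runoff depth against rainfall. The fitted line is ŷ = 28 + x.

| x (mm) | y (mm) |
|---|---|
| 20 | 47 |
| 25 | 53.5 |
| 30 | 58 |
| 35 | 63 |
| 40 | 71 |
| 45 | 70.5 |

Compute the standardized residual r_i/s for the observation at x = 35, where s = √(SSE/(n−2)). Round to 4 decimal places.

0.0000

x=20: ŷ = 28 + 20 = 48; r = 47 − 48 = -1
x=25: ŷ = 28 + 25 = 53; r = 53.5 − 53 = 0.5
x=30: ŷ = 28 + 30 = 58; r = 58 − 58 = 0
x=35: ŷ = 28 + 35 = 63; r = 63 − 63 = 0
x=40: ŷ = 28 + 40 = 68; r = 71 − 68 = 3
x=45: ŷ = 28 + 45 = 73; r = 70.5 − 73 = -2.5
SSE = 1 + 0.25 + 0 + 0 + 9 + 6.25 = 16.5
s = √(16.5/4) = 2.03101
r/s = 0 / 2.03101 = 0.0000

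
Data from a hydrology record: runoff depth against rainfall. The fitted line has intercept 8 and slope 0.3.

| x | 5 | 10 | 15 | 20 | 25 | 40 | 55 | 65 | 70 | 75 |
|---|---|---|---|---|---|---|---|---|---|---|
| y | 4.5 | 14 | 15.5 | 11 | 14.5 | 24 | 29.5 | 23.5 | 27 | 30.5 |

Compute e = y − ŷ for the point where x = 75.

e = 0

ŷ = 8 + 0.3·75 = 30.5
e = 30.5 − 30.5 = 0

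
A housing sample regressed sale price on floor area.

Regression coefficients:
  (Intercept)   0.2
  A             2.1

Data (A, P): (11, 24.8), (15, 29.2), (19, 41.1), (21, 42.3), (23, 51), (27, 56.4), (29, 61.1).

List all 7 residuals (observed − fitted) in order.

1.5, -2.5, 1, -2, 2.5, -0.5, 0

A=11: ŷ = 0.2 + 2.1·11 = 23.3; e = 24.8 − 23.3 = 1.5
A=15: ŷ = 0.2 + 2.1·15 = 31.7; e = 29.2 − 31.7 = -2.5
A=19: ŷ = 0.2 + 2.1·19 = 40.1; e = 41.1 − 40.1 = 1
A=21: ŷ = 0.2 + 2.1·21 = 44.3; e = 42.3 − 44.3 = -2
A=23: ŷ = 0.2 + 2.1·23 = 48.5; e = 51 − 48.5 = 2.5
A=27: ŷ = 0.2 + 2.1·27 = 56.9; e = 56.4 − 56.9 = -0.5
A=29: ŷ = 0.2 + 2.1·29 = 61.1; e = 61.1 − 61.1 = 0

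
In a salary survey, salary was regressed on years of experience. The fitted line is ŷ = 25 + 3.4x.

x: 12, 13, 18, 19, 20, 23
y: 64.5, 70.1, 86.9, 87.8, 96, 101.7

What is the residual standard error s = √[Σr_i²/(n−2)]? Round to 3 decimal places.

x=12: ŷ = 25 + 3.4·12 = 65.8; r = 64.5 − 65.8 = -1.3
x=13: ŷ = 25 + 3.4·13 = 69.2; r = 70.1 − 69.2 = 0.9
x=18: ŷ = 25 + 3.4·18 = 86.2; r = 86.9 − 86.2 = 0.7
x=19: ŷ = 25 + 3.4·19 = 89.6; r = 87.8 − 89.6 = -1.8
x=20: ŷ = 25 + 3.4·20 = 93; r = 96 − 93 = 3
x=23: ŷ = 25 + 3.4·23 = 103.2; r = 101.7 − 103.2 = -1.5
SSE = 1.69 + 0.81 + 0.49 + 3.24 + 9 + 2.25 = 17.48
s = √(17.48/4) = √4.37 ≈ 2.090

s = 2.090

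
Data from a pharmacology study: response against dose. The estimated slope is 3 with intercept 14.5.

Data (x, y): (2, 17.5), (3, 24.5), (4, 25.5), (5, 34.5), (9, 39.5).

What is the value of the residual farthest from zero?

x=2: ŷ = 14.5 + 3·2 = 20.5; e = 17.5 − 20.5 = -3
x=3: ŷ = 14.5 + 3·3 = 23.5; e = 24.5 − 23.5 = 1
x=4: ŷ = 14.5 + 3·4 = 26.5; e = 25.5 − 26.5 = -1
x=5: ŷ = 14.5 + 3·5 = 29.5; e = 34.5 − 29.5 = 5
x=9: ŷ = 14.5 + 3·9 = 41.5; e = 39.5 − 41.5 = -2
Largest |e| is 5 at x = 5, residual 5.

e = 5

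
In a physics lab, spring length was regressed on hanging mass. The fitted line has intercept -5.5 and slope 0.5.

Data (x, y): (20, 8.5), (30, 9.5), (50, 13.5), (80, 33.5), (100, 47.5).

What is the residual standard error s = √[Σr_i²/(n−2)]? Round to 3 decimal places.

s = 4.546

x=20: ŷ = -5.5 + 0.5·20 = 4.5; r = 8.5 − 4.5 = 4
x=30: ŷ = -5.5 + 0.5·30 = 9.5; r = 9.5 − 9.5 = 0
x=50: ŷ = -5.5 + 0.5·50 = 19.5; r = 13.5 − 19.5 = -6
x=80: ŷ = -5.5 + 0.5·80 = 34.5; r = 33.5 − 34.5 = -1
x=100: ŷ = -5.5 + 0.5·100 = 44.5; r = 47.5 − 44.5 = 3
SSE = 16 + 0 + 36 + 1 + 9 = 62
s = √(62/3) = √20.6667 ≈ 4.546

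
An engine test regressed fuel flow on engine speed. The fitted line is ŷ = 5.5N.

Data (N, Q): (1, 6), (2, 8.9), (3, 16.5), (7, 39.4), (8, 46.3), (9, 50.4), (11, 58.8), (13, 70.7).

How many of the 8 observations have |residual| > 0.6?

6

N=1: ŷ = 5.5·1 = 5.5; r = 6 − 5.5 = 0.5
N=2: ŷ = 5.5·2 = 11; r = 8.9 − 11 = -2.1
N=3: ŷ = 5.5·3 = 16.5; r = 16.5 − 16.5 = 0
N=7: ŷ = 5.5·7 = 38.5; r = 39.4 − 38.5 = 0.9
N=8: ŷ = 5.5·8 = 44; r = 46.3 − 44 = 2.3
N=9: ŷ = 5.5·9 = 49.5; r = 50.4 − 49.5 = 0.9
N=11: ŷ = 5.5·11 = 60.5; r = 58.8 − 60.5 = -1.7
N=13: ŷ = 5.5·13 = 71.5; r = 70.7 − 71.5 = -0.8
|r| > 0.6: N=2 (|r|=2.1), N=7 (|r|=0.9), N=8 (|r|=2.3), N=9 (|r|=0.9), N=11 (|r|=1.7), N=13 (|r|=0.8) → 6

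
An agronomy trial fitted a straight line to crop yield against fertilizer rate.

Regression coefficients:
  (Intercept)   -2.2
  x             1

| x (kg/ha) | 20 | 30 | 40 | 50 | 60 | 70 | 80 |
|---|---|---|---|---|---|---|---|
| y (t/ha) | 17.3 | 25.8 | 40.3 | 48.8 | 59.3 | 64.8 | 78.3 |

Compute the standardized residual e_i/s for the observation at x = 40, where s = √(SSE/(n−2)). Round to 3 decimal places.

x=20: ŷ = -2.2 + 20 = 17.8; e = 17.3 − 17.8 = -0.5
x=30: ŷ = -2.2 + 30 = 27.8; e = 25.8 − 27.8 = -2
x=40: ŷ = -2.2 + 40 = 37.8; e = 40.3 − 37.8 = 2.5
x=50: ŷ = -2.2 + 50 = 47.8; e = 48.8 − 47.8 = 1
x=60: ŷ = -2.2 + 60 = 57.8; e = 59.3 − 57.8 = 1.5
x=70: ŷ = -2.2 + 70 = 67.8; e = 64.8 − 67.8 = -3
x=80: ŷ = -2.2 + 80 = 77.8; e = 78.3 − 77.8 = 0.5
SSE = 0.25 + 4 + 6.25 + 1 + 2.25 + 9 + 0.25 = 23
s = √(23/5) = 2.14476
e/s = 2.5 / 2.14476 = 1.166

1.166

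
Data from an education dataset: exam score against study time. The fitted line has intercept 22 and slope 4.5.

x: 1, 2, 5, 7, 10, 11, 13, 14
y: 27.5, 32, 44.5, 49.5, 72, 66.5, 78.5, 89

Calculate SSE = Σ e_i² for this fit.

SSE = 88

x=1: ŷ = 22 + 4.5·1 = 26.5; e = 27.5 − 26.5 = 1
x=2: ŷ = 22 + 4.5·2 = 31; e = 32 − 31 = 1
x=5: ŷ = 22 + 4.5·5 = 44.5; e = 44.5 − 44.5 = 0
x=7: ŷ = 22 + 4.5·7 = 53.5; e = 49.5 − 53.5 = -4
x=10: ŷ = 22 + 4.5·10 = 67; e = 72 − 67 = 5
x=11: ŷ = 22 + 4.5·11 = 71.5; e = 66.5 − 71.5 = -5
x=13: ŷ = 22 + 4.5·13 = 80.5; e = 78.5 − 80.5 = -2
x=14: ŷ = 22 + 4.5·14 = 85; e = 89 − 85 = 4
SSE = 1 + 1 + 0 + 16 + 25 + 25 + 4 + 16 = 88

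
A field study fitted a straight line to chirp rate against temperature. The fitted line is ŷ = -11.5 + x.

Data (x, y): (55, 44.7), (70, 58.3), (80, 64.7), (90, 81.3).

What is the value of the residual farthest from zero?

e = -3.8

x=55: ŷ = -11.5 + 55 = 43.5; e = 44.7 − 43.5 = 1.2
x=70: ŷ = -11.5 + 70 = 58.5; e = 58.3 − 58.5 = -0.2
x=80: ŷ = -11.5 + 80 = 68.5; e = 64.7 − 68.5 = -3.8
x=90: ŷ = -11.5 + 90 = 78.5; e = 81.3 − 78.5 = 2.8
Largest |e| is 3.8 at x = 80, residual -3.8.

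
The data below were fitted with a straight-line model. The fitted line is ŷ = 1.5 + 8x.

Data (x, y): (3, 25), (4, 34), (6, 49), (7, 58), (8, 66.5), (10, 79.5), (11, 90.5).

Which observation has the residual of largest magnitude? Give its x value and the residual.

x = 10, r = -2

x=3: ŷ = 1.5 + 8·3 = 25.5; r = 25 − 25.5 = -0.5
x=4: ŷ = 1.5 + 8·4 = 33.5; r = 34 − 33.5 = 0.5
x=6: ŷ = 1.5 + 8·6 = 49.5; r = 49 − 49.5 = -0.5
x=7: ŷ = 1.5 + 8·7 = 57.5; r = 58 − 57.5 = 0.5
x=8: ŷ = 1.5 + 8·8 = 65.5; r = 66.5 − 65.5 = 1
x=10: ŷ = 1.5 + 8·10 = 81.5; r = 79.5 − 81.5 = -2
x=11: ŷ = 1.5 + 8·11 = 89.5; r = 90.5 − 89.5 = 1
Largest |r| is 2 at x = 10, residual -2.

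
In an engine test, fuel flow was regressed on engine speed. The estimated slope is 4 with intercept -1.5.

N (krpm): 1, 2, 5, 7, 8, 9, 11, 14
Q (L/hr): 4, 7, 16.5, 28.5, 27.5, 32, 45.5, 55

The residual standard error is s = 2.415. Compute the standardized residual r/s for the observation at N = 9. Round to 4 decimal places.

Q̂ = -1.5 + 4·9 = 34.5
r = 32 − 34.5 = -2.5
r/s = -2.5 / 2.415 = -1.0352

-1.0352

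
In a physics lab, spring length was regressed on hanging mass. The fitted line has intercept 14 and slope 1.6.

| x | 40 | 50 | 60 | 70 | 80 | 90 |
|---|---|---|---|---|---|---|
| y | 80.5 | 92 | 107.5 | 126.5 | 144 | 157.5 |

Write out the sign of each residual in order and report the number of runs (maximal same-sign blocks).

4 runs

x=40: ŷ = 14 + 1.6·40 = 78; r = 80.5 − 78 = 2.5
x=50: ŷ = 14 + 1.6·50 = 94; r = 92 − 94 = -2
x=60: ŷ = 14 + 1.6·60 = 110; r = 107.5 − 110 = -2.5
x=70: ŷ = 14 + 1.6·70 = 126; r = 126.5 − 126 = 0.5
x=80: ŷ = 14 + 1.6·80 = 142; r = 144 − 142 = 2
x=90: ŷ = 14 + 1.6·90 = 158; r = 157.5 − 158 = -0.5
Signs: + − − + + −
Runs: +×1, −×2, +×2, −×1 → 4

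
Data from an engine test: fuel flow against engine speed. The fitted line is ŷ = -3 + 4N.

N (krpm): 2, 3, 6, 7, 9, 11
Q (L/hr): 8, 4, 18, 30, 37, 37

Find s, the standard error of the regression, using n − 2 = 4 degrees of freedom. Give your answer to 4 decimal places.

N=2: ŷ = -3 + 4·2 = 5; e = 8 − 5 = 3
N=3: ŷ = -3 + 4·3 = 9; e = 4 − 9 = -5
N=6: ŷ = -3 + 4·6 = 21; e = 18 − 21 = -3
N=7: ŷ = -3 + 4·7 = 25; e = 30 − 25 = 5
N=9: ŷ = -3 + 4·9 = 33; e = 37 − 33 = 4
N=11: ŷ = -3 + 4·11 = 41; e = 37 − 41 = -4
SSE = 9 + 25 + 9 + 25 + 16 + 16 = 100
s = √(100/4) = √25 ≈ 5.0000

s = 5.0000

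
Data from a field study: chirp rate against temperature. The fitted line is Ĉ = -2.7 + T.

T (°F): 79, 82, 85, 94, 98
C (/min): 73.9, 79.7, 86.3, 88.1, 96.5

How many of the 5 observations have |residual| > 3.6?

1

T=79: Ĉ = -2.7 + 79 = 76.3; r = 73.9 − 76.3 = -2.4
T=82: Ĉ = -2.7 + 82 = 79.3; r = 79.7 − 79.3 = 0.4
T=85: Ĉ = -2.7 + 85 = 82.3; r = 86.3 − 82.3 = 4
T=94: Ĉ = -2.7 + 94 = 91.3; r = 88.1 − 91.3 = -3.2
T=98: Ĉ = -2.7 + 98 = 95.3; r = 96.5 − 95.3 = 1.2
|r| > 3.6: T=85 (|r|=4) → 1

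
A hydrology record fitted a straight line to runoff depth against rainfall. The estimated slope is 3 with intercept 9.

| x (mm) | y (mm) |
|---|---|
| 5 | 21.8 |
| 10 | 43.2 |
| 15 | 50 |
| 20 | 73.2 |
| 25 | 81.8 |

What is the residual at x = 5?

r = -2.2

ŷ = 9 + 3·5 = 24
r = 21.8 − 24 = -2.2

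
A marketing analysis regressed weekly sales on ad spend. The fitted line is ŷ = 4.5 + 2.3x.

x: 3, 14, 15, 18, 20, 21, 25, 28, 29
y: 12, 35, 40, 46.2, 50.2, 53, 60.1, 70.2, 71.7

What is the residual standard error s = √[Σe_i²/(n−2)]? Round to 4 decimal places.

s = 1.1964

x=3: ŷ = 4.5 + 2.3·3 = 11.4; e = 12 − 11.4 = 0.6
x=14: ŷ = 4.5 + 2.3·14 = 36.7; e = 35 − 36.7 = -1.7
x=15: ŷ = 4.5 + 2.3·15 = 39; e = 40 − 39 = 1
x=18: ŷ = 4.5 + 2.3·18 = 45.9; e = 46.2 − 45.9 = 0.3
x=20: ŷ = 4.5 + 2.3·20 = 50.5; e = 50.2 − 50.5 = -0.3
x=21: ŷ = 4.5 + 2.3·21 = 52.8; e = 53 − 52.8 = 0.2
x=25: ŷ = 4.5 + 2.3·25 = 62; e = 60.1 − 62 = -1.9
x=28: ŷ = 4.5 + 2.3·28 = 68.9; e = 70.2 − 68.9 = 1.3
x=29: ŷ = 4.5 + 2.3·29 = 71.2; e = 71.7 − 71.2 = 0.5
SSE = 0.36 + 2.89 + 1 + 0.09 + 0.09 + 0.04 + 3.61 + 1.69 + 0.25 = 10.02
s = √(10.02/7) = √1.43143 ≈ 1.1964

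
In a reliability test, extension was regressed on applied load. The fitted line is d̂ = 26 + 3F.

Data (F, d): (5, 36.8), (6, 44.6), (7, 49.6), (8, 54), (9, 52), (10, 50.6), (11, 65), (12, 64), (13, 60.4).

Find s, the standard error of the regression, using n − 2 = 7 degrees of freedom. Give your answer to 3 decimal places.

F=5: d̂ = 26 + 3·5 = 41; r = 36.8 − 41 = -4.2
F=6: d̂ = 26 + 3·6 = 44; r = 44.6 − 44 = 0.6
F=7: d̂ = 26 + 3·7 = 47; r = 49.6 − 47 = 2.6
F=8: d̂ = 26 + 3·8 = 50; r = 54 − 50 = 4
F=9: d̂ = 26 + 3·9 = 53; r = 52 − 53 = -1
F=10: d̂ = 26 + 3·10 = 56; r = 50.6 − 56 = -5.4
F=11: d̂ = 26 + 3·11 = 59; r = 65 − 59 = 6
F=12: d̂ = 26 + 3·12 = 62; r = 64 − 62 = 2
F=13: d̂ = 26 + 3·13 = 65; r = 60.4 − 65 = -4.6
SSE = 17.64 + 0.36 + 6.76 + 16 + 1 + 29.16 + 36 + 4 + 21.16 = 132.08
s = √(132.08/7) = √18.8686 ≈ 4.344

s = 4.344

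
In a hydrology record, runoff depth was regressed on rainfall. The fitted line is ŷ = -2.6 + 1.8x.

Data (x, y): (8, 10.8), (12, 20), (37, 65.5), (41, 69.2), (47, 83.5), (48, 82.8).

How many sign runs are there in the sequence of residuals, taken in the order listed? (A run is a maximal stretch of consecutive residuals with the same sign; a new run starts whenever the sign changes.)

x=8: ŷ = -2.6 + 1.8·8 = 11.8; r = 10.8 − 11.8 = -1
x=12: ŷ = -2.6 + 1.8·12 = 19; r = 20 − 19 = 1
x=37: ŷ = -2.6 + 1.8·37 = 64; r = 65.5 − 64 = 1.5
x=41: ŷ = -2.6 + 1.8·41 = 71.2; r = 69.2 − 71.2 = -2
x=47: ŷ = -2.6 + 1.8·47 = 82; r = 83.5 − 82 = 1.5
x=48: ŷ = -2.6 + 1.8·48 = 83.8; r = 82.8 − 83.8 = -1
Signs: − + + − + −
Runs: −×1, +×2, −×1, +×1, −×1 → 5

5 runs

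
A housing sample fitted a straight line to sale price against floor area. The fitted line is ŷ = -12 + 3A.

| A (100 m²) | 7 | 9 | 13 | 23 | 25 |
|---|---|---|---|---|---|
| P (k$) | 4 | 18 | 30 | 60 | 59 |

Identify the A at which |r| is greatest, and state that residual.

A = 7, r = -5

A=7: ŷ = -12 + 3·7 = 9; r = 4 − 9 = -5
A=9: ŷ = -12 + 3·9 = 15; r = 18 − 15 = 3
A=13: ŷ = -12 + 3·13 = 27; r = 30 − 27 = 3
A=23: ŷ = -12 + 3·23 = 57; r = 60 − 57 = 3
A=25: ŷ = -12 + 3·25 = 63; r = 59 − 63 = -4
Largest |r| is 5 at A = 7, residual -5.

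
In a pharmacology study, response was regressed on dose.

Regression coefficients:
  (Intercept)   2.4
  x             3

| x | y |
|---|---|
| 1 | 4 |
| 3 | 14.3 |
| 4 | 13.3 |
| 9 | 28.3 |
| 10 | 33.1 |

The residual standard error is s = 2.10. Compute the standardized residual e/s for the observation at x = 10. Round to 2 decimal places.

ŷ = 2.4 + 3·10 = 32.4
e = 33.1 − 32.4 = 0.7
e/s = 0.7 / 2.10 = 0.33

0.33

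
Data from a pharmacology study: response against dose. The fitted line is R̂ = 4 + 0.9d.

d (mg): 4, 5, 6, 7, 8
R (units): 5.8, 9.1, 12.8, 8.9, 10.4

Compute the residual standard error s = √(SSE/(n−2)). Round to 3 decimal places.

d=4: R̂ = 4 + 0.9·4 = 7.6; e = 5.8 − 7.6 = -1.8
d=5: R̂ = 4 + 0.9·5 = 8.5; e = 9.1 − 8.5 = 0.6
d=6: R̂ = 4 + 0.9·6 = 9.4; e = 12.8 − 9.4 = 3.4
d=7: R̂ = 4 + 0.9·7 = 10.3; e = 8.9 − 10.3 = -1.4
d=8: R̂ = 4 + 0.9·8 = 11.2; e = 10.4 − 11.2 = -0.8
SSE = 3.24 + 0.36 + 11.56 + 1.96 + 0.64 = 17.76
s = √(17.76/3) = √5.92 ≈ 2.433

s = 2.433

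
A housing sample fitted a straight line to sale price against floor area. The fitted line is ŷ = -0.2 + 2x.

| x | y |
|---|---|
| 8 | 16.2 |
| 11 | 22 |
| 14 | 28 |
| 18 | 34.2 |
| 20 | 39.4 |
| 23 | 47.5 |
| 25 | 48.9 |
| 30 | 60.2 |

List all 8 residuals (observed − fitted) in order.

0.4, 0.2, 0.2, -1.6, -0.4, 1.7, -0.9, 0.4

x=8: ŷ = -0.2 + 2·8 = 15.8; r = 16.2 − 15.8 = 0.4
x=11: ŷ = -0.2 + 2·11 = 21.8; r = 22 − 21.8 = 0.2
x=14: ŷ = -0.2 + 2·14 = 27.8; r = 28 − 27.8 = 0.2
x=18: ŷ = -0.2 + 2·18 = 35.8; r = 34.2 − 35.8 = -1.6
x=20: ŷ = -0.2 + 2·20 = 39.8; r = 39.4 − 39.8 = -0.4
x=23: ŷ = -0.2 + 2·23 = 45.8; r = 47.5 − 45.8 = 1.7
x=25: ŷ = -0.2 + 2·25 = 49.8; r = 48.9 − 49.8 = -0.9
x=30: ŷ = -0.2 + 2·30 = 59.8; r = 60.2 − 59.8 = 0.4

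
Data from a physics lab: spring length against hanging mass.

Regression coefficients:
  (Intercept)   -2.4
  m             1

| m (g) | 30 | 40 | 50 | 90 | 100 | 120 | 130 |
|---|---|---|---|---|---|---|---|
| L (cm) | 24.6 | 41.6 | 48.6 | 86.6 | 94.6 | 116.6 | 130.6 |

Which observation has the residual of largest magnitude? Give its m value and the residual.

m=30: L̂ = -2.4 + 30 = 27.6; e = 24.6 − 27.6 = -3
m=40: L̂ = -2.4 + 40 = 37.6; e = 41.6 − 37.6 = 4
m=50: L̂ = -2.4 + 50 = 47.6; e = 48.6 − 47.6 = 1
m=90: L̂ = -2.4 + 90 = 87.6; e = 86.6 − 87.6 = -1
m=100: L̂ = -2.4 + 100 = 97.6; e = 94.6 − 97.6 = -3
m=120: L̂ = -2.4 + 120 = 117.6; e = 116.6 − 117.6 = -1
m=130: L̂ = -2.4 + 130 = 127.6; e = 130.6 − 127.6 = 3
Largest |e| is 4 at m = 40, residual 4.

m = 40, e = 4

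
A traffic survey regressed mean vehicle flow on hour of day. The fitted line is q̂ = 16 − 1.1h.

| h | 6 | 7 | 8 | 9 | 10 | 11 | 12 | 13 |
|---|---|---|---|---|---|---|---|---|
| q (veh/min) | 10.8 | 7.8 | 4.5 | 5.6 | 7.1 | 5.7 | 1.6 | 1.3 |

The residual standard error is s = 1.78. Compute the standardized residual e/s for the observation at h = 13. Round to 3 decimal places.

q̂ = 16 − 1.1·13 = 1.7
e = 1.3 − 1.7 = -0.4
e/s = -0.4 / 1.78 = -0.225

-0.225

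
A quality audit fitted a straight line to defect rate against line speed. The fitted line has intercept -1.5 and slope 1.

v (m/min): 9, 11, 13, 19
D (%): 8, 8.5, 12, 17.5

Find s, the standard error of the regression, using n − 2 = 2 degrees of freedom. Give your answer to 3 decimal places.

s = 0.866

v=9: ŷ = -1.5 + 9 = 7.5; e = 8 − 7.5 = 0.5
v=11: ŷ = -1.5 + 11 = 9.5; e = 8.5 − 9.5 = -1
v=13: ŷ = -1.5 + 13 = 11.5; e = 12 − 11.5 = 0.5
v=19: ŷ = -1.5 + 19 = 17.5; e = 17.5 − 17.5 = 0
SSE = 0.25 + 1 + 0.25 + 0 = 1.5
s = √(1.5/2) = √0.75 ≈ 0.866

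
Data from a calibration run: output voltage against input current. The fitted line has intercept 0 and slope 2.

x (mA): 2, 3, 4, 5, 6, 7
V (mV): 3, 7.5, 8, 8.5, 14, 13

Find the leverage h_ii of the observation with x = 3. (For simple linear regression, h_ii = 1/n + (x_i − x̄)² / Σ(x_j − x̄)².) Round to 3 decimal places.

x̄ = (2 + 3 + 4 + 5 + 6 + 7)/6 = 4.5
Σ(x − x̄)² = 6.25 + 2.25 + 0.25 + 0.25 + 2.25 + 6.25 = 17.5
h = 1/6 + (-1.5)²/17.5 = 0.166667 + 0.128571 = 0.295

h = 0.295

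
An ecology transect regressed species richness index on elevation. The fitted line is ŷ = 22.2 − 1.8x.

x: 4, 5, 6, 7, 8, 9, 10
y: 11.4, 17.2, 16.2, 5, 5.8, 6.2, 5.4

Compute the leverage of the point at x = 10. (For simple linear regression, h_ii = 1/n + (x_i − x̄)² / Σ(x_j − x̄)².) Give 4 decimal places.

h = 0.4643

x̄ = (4 + 5 + 6 + 7 + 8 + 9 + 10)/7 = 7
Σ(x − x̄)² = 9 + 4 + 1 + 0 + 1 + 4 + 9 = 28
h = 1/7 + (3)²/28 = 0.142857 + 0.321429 = 0.4643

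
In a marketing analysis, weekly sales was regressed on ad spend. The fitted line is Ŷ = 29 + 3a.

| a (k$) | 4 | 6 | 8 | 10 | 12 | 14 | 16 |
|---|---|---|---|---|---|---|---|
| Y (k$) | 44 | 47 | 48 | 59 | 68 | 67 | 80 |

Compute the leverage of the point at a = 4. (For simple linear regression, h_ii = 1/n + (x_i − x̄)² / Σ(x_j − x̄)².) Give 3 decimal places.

h = 0.464

ā = (4 + 6 + 8 + 10 + 12 + 14 + 16)/7 = 10
Σ(a − ā)² = 36 + 16 + 4 + 0 + 4 + 16 + 36 = 112
h = 1/7 + (-6)²/112 = 0.142857 + 0.321429 = 0.464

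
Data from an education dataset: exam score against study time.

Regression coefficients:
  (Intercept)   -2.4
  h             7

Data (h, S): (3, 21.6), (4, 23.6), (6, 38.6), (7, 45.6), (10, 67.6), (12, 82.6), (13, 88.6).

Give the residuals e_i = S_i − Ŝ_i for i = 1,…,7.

h=3: Ŝ = -2.4 + 7·3 = 18.6; e = 21.6 − 18.6 = 3
h=4: Ŝ = -2.4 + 7·4 = 25.6; e = 23.6 − 25.6 = -2
h=6: Ŝ = -2.4 + 7·6 = 39.6; e = 38.6 − 39.6 = -1
h=7: Ŝ = -2.4 + 7·7 = 46.6; e = 45.6 − 46.6 = -1
h=10: Ŝ = -2.4 + 7·10 = 67.6; e = 67.6 − 67.6 = 0
h=12: Ŝ = -2.4 + 7·12 = 81.6; e = 82.6 − 81.6 = 1
h=13: Ŝ = -2.4 + 7·13 = 88.6; e = 88.6 − 88.6 = 0

3, -2, -1, -1, 0, 1, 0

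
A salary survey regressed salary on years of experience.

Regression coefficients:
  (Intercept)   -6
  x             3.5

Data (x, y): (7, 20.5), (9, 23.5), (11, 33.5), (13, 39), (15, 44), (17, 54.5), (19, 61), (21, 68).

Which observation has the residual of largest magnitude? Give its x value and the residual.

x=7: ŷ = -6 + 3.5·7 = 18.5; e = 20.5 − 18.5 = 2
x=9: ŷ = -6 + 3.5·9 = 25.5; e = 23.5 − 25.5 = -2
x=11: ŷ = -6 + 3.5·11 = 32.5; e = 33.5 − 32.5 = 1
x=13: ŷ = -6 + 3.5·13 = 39.5; e = 39 − 39.5 = -0.5
x=15: ŷ = -6 + 3.5·15 = 46.5; e = 44 − 46.5 = -2.5
x=17: ŷ = -6 + 3.5·17 = 53.5; e = 54.5 − 53.5 = 1
x=19: ŷ = -6 + 3.5·19 = 60.5; e = 61 − 60.5 = 0.5
x=21: ŷ = -6 + 3.5·21 = 67.5; e = 68 − 67.5 = 0.5
Largest |e| is 2.5 at x = 15, residual -2.5.

x = 15, e = -2.5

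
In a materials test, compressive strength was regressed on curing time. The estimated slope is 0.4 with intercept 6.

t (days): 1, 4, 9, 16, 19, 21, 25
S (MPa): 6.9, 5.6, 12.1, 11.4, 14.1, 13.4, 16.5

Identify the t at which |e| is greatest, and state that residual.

t = 9, e = 2.5

t=1: Ŝ = 6 + 0.4·1 = 6.4; e = 6.9 − 6.4 = 0.5
t=4: Ŝ = 6 + 0.4·4 = 7.6; e = 5.6 − 7.6 = -2
t=9: Ŝ = 6 + 0.4·9 = 9.6; e = 12.1 − 9.6 = 2.5
t=16: Ŝ = 6 + 0.4·16 = 12.4; e = 11.4 − 12.4 = -1
t=19: Ŝ = 6 + 0.4·19 = 13.6; e = 14.1 − 13.6 = 0.5
t=21: Ŝ = 6 + 0.4·21 = 14.4; e = 13.4 − 14.4 = -1
t=25: Ŝ = 6 + 0.4·25 = 16; e = 16.5 − 16 = 0.5
Largest |e| is 2.5 at t = 9, residual 2.5.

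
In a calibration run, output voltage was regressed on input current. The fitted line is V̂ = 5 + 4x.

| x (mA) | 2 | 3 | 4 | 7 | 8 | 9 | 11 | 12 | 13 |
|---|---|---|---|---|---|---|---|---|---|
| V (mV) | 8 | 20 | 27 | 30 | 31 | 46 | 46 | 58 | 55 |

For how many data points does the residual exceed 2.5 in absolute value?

x=2: V̂ = 5 + 4·2 = 13; r = 8 − 13 = -5
x=3: V̂ = 5 + 4·3 = 17; r = 20 − 17 = 3
x=4: V̂ = 5 + 4·4 = 21; r = 27 − 21 = 6
x=7: V̂ = 5 + 4·7 = 33; r = 30 − 33 = -3
x=8: V̂ = 5 + 4·8 = 37; r = 31 − 37 = -6
x=9: V̂ = 5 + 4·9 = 41; r = 46 − 41 = 5
x=11: V̂ = 5 + 4·11 = 49; r = 46 − 49 = -3
x=12: V̂ = 5 + 4·12 = 53; r = 58 − 53 = 5
x=13: V̂ = 5 + 4·13 = 57; r = 55 − 57 = -2
|r| > 2.5: x=2 (|r|=5), x=3 (|r|=3), x=4 (|r|=6), x=7 (|r|=3), x=8 (|r|=6), x=9 (|r|=5), x=11 (|r|=3), x=12 (|r|=5) → 8

8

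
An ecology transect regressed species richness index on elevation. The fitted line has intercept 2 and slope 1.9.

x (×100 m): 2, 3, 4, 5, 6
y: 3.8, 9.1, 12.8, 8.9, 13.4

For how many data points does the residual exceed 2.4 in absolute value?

2

x=2: ŷ = 2 + 1.9·2 = 5.8; e = 3.8 − 5.8 = -2
x=3: ŷ = 2 + 1.9·3 = 7.7; e = 9.1 − 7.7 = 1.4
x=4: ŷ = 2 + 1.9·4 = 9.6; e = 12.8 − 9.6 = 3.2
x=5: ŷ = 2 + 1.9·5 = 11.5; e = 8.9 − 11.5 = -2.6
x=6: ŷ = 2 + 1.9·6 = 13.4; e = 13.4 − 13.4 = 0
|e| > 2.4: x=4 (|e|=3.2), x=5 (|e|=2.6) → 2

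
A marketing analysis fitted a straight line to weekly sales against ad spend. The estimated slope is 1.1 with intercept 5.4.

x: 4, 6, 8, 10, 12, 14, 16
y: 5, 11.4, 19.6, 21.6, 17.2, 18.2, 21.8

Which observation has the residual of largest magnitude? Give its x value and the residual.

x=4: ŷ = 5.4 + 1.1·4 = 9.8; e = 5 − 9.8 = -4.8
x=6: ŷ = 5.4 + 1.1·6 = 12; e = 11.4 − 12 = -0.6
x=8: ŷ = 5.4 + 1.1·8 = 14.2; e = 19.6 − 14.2 = 5.4
x=10: ŷ = 5.4 + 1.1·10 = 16.4; e = 21.6 − 16.4 = 5.2
x=12: ŷ = 5.4 + 1.1·12 = 18.6; e = 17.2 − 18.6 = -1.4
x=14: ŷ = 5.4 + 1.1·14 = 20.8; e = 18.2 − 20.8 = -2.6
x=16: ŷ = 5.4 + 1.1·16 = 23; e = 21.8 − 23 = -1.2
Largest |e| is 5.4 at x = 8, residual 5.4.

x = 8, e = 5.4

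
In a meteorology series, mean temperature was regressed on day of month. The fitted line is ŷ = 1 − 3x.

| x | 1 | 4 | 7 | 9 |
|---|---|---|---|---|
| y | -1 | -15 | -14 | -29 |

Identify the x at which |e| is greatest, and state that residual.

x = 7, e = 6

x=1: ŷ = 1 − 3·1 = -2; e = -1 − (-2) = 1
x=4: ŷ = 1 − 3·4 = -11; e = -15 − (-11) = -4
x=7: ŷ = 1 − 3·7 = -20; e = -14 − (-20) = 6
x=9: ŷ = 1 − 3·9 = -26; e = -29 − (-26) = -3
Largest |e| is 6 at x = 7, residual 6.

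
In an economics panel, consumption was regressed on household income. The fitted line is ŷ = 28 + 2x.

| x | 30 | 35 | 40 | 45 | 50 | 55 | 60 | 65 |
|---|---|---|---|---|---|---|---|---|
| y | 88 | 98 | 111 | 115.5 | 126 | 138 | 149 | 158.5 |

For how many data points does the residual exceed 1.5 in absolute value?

x=30: ŷ = 28 + 2·30 = 88; r = 88 − 88 = 0
x=35: ŷ = 28 + 2·35 = 98; r = 98 − 98 = 0
x=40: ŷ = 28 + 2·40 = 108; r = 111 − 108 = 3
x=45: ŷ = 28 + 2·45 = 118; r = 115.5 − 118 = -2.5
x=50: ŷ = 28 + 2·50 = 128; r = 126 − 128 = -2
x=55: ŷ = 28 + 2·55 = 138; r = 138 − 138 = 0
x=60: ŷ = 28 + 2·60 = 148; r = 149 − 148 = 1
x=65: ŷ = 28 + 2·65 = 158; r = 158.5 − 158 = 0.5
|r| > 1.5: x=40 (|r|=3), x=45 (|r|=2.5), x=50 (|r|=2) → 3

3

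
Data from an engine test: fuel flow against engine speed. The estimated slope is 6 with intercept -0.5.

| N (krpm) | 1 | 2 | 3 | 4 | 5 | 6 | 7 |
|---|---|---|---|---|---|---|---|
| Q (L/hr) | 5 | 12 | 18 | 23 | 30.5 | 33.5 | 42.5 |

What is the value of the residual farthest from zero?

N=1: ŷ = -0.5 + 6·1 = 5.5; r = 5 − 5.5 = -0.5
N=2: ŷ = -0.5 + 6·2 = 11.5; r = 12 − 11.5 = 0.5
N=3: ŷ = -0.5 + 6·3 = 17.5; r = 18 − 17.5 = 0.5
N=4: ŷ = -0.5 + 6·4 = 23.5; r = 23 − 23.5 = -0.5
N=5: ŷ = -0.5 + 6·5 = 29.5; r = 30.5 − 29.5 = 1
N=6: ŷ = -0.5 + 6·6 = 35.5; r = 33.5 − 35.5 = -2
N=7: ŷ = -0.5 + 6·7 = 41.5; r = 42.5 − 41.5 = 1
Largest |r| is 2 at N = 6, residual -2.

r = -2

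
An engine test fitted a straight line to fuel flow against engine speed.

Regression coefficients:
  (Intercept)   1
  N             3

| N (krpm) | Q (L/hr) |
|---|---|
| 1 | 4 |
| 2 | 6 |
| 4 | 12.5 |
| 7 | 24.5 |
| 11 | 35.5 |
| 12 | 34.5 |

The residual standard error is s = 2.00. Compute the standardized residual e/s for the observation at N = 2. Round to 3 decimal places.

-0.500

Q̂ = 1 + 3·2 = 7
e = 6 − 7 = -1
e/s = -1 / 2.00 = -0.500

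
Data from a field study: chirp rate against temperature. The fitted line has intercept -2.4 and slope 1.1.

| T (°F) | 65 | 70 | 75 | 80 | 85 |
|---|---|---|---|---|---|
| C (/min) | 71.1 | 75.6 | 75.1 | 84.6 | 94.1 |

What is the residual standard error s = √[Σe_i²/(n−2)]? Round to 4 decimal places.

s = 3.6515

T=65: ŷ = -2.4 + 1.1·65 = 69.1; e = 71.1 − 69.1 = 2
T=70: ŷ = -2.4 + 1.1·70 = 74.6; e = 75.6 − 74.6 = 1
T=75: ŷ = -2.4 + 1.1·75 = 80.1; e = 75.1 − 80.1 = -5
T=80: ŷ = -2.4 + 1.1·80 = 85.6; e = 84.6 − 85.6 = -1
T=85: ŷ = -2.4 + 1.1·85 = 91.1; e = 94.1 − 91.1 = 3
SSE = 4 + 1 + 25 + 1 + 9 = 40
s = √(40/3) = √13.3333 ≈ 3.6515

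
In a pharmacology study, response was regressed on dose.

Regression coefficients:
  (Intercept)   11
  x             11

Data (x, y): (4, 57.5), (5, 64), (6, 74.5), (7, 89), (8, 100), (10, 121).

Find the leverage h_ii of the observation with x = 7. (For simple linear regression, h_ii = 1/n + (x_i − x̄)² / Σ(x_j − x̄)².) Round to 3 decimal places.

h = 0.171

x̄ = (4 + 5 + 6 + 7 + 8 + 10)/6 = 6.66667
Σ(x − x̄)² = 7.11111 + 2.77778 + 0.444444 + 0.111111 + 1.77778 + 11.1111 = 23.3333
h = 1/6 + (0.333333)²/23.3333 = 0.166667 + 0.0047619 = 0.171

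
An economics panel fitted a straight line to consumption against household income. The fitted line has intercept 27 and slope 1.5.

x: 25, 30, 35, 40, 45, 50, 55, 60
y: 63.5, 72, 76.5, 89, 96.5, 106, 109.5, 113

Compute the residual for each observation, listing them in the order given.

x=25: ŷ = 27 + 1.5·25 = 64.5; r = 63.5 − 64.5 = -1
x=30: ŷ = 27 + 1.5·30 = 72; r = 72 − 72 = 0
x=35: ŷ = 27 + 1.5·35 = 79.5; r = 76.5 − 79.5 = -3
x=40: ŷ = 27 + 1.5·40 = 87; r = 89 − 87 = 2
x=45: ŷ = 27 + 1.5·45 = 94.5; r = 96.5 − 94.5 = 2
x=50: ŷ = 27 + 1.5·50 = 102; r = 106 − 102 = 4
x=55: ŷ = 27 + 1.5·55 = 109.5; r = 109.5 − 109.5 = 0
x=60: ŷ = 27 + 1.5·60 = 117; r = 113 − 117 = -4

-1, 0, -3, 2, 2, 4, 0, -4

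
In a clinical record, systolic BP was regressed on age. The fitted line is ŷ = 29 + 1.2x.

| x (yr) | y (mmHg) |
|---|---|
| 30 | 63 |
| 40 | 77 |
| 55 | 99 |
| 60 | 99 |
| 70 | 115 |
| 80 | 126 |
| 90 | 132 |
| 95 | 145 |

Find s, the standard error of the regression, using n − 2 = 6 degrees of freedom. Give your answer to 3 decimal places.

x=30: ŷ = 29 + 1.2·30 = 65; r = 63 − 65 = -2
x=40: ŷ = 29 + 1.2·40 = 77; r = 77 − 77 = 0
x=55: ŷ = 29 + 1.2·55 = 95; r = 99 − 95 = 4
x=60: ŷ = 29 + 1.2·60 = 101; r = 99 − 101 = -2
x=70: ŷ = 29 + 1.2·70 = 113; r = 115 − 113 = 2
x=80: ŷ = 29 + 1.2·80 = 125; r = 126 − 125 = 1
x=90: ŷ = 29 + 1.2·90 = 137; r = 132 − 137 = -5
x=95: ŷ = 29 + 1.2·95 = 143; r = 145 − 143 = 2
SSE = 4 + 0 + 16 + 4 + 4 + 1 + 25 + 4 = 58
s = √(58/6) = √9.66667 ≈ 3.109

s = 3.109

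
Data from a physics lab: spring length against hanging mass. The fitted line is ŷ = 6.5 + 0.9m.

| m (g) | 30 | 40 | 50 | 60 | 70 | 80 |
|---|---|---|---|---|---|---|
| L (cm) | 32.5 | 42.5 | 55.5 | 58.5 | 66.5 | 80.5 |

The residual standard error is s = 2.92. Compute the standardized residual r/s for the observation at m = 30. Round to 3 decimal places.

ŷ = 6.5 + 0.9·30 = 33.5
r = 32.5 − 33.5 = -1
r/s = -1 / 2.92 = -0.342

-0.342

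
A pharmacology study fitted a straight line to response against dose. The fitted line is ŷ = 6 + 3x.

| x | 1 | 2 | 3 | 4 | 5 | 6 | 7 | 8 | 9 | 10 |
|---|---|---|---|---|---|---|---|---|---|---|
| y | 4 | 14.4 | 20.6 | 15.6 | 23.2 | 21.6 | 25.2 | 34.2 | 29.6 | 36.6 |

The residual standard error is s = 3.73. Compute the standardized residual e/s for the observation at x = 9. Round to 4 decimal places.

-0.9115

ŷ = 6 + 3·9 = 33
e = 29.6 − 33 = -3.4
e/s = -3.4 / 3.73 = -0.9115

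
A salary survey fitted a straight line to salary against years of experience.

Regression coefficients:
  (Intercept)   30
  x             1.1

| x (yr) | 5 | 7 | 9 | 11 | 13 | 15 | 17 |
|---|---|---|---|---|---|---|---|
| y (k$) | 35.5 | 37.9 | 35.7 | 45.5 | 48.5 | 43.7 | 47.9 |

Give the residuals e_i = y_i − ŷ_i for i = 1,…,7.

x=5: ŷ = 30 + 1.1·5 = 35.5; e = 35.5 − 35.5 = 0
x=7: ŷ = 30 + 1.1·7 = 37.7; e = 37.9 − 37.7 = 0.2
x=9: ŷ = 30 + 1.1·9 = 39.9; e = 35.7 − 39.9 = -4.2
x=11: ŷ = 30 + 1.1·11 = 42.1; e = 45.5 − 42.1 = 3.4
x=13: ŷ = 30 + 1.1·13 = 44.3; e = 48.5 − 44.3 = 4.2
x=15: ŷ = 30 + 1.1·15 = 46.5; e = 43.7 − 46.5 = -2.8
x=17: ŷ = 30 + 1.1·17 = 48.7; e = 47.9 − 48.7 = -0.8

0, 0.2, -4.2, 3.4, 4.2, -2.8, -0.8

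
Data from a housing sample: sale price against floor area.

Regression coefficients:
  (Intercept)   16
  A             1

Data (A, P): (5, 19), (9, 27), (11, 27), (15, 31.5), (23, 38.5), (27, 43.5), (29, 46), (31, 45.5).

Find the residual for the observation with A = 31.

e = -1.5

ŷ = 16 + 31 = 47
e = 45.5 − 47 = -1.5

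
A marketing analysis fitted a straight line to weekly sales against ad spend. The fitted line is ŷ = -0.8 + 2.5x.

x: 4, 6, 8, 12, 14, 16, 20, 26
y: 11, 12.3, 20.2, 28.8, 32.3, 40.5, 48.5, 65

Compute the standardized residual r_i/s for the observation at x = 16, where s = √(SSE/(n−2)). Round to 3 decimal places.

0.838

x=4: ŷ = -0.8 + 2.5·4 = 9.2; r = 11 − 9.2 = 1.8
x=6: ŷ = -0.8 + 2.5·6 = 14.2; r = 12.3 − 14.2 = -1.9
x=8: ŷ = -0.8 + 2.5·8 = 19.2; r = 20.2 − 19.2 = 1
x=12: ŷ = -0.8 + 2.5·12 = 29.2; r = 28.8 − 29.2 = -0.4
x=14: ŷ = -0.8 + 2.5·14 = 34.2; r = 32.3 − 34.2 = -1.9
x=16: ŷ = -0.8 + 2.5·16 = 39.2; r = 40.5 − 39.2 = 1.3
x=20: ŷ = -0.8 + 2.5·20 = 49.2; r = 48.5 − 49.2 = -0.7
x=26: ŷ = -0.8 + 2.5·26 = 64.2; r = 65 − 64.2 = 0.8
SSE = 3.24 + 3.61 + 1 + 0.16 + 3.61 + 1.69 + 0.49 + 0.64 = 14.44
s = √(14.44/6) = 1.55134
r/s = 1.3 / 1.55134 = 0.838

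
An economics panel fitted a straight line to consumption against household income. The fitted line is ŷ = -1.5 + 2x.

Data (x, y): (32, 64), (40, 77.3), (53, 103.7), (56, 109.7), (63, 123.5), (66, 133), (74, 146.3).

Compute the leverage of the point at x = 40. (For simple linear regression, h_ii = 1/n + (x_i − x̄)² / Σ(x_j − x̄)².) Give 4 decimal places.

h = 0.3120

x̄ = (32 + 40 + 53 + 56 + 63 + 66 + 74)/7 = 54.8571
Σ(x − x̄)² = 522.449 + 220.735 + 3.44898 + 1.30612 + 66.3061 + 124.163 + 366.449 = 1304.86
h = 1/7 + (-14.8571)²/1304.86 = 0.142857 + 0.169164 = 0.3120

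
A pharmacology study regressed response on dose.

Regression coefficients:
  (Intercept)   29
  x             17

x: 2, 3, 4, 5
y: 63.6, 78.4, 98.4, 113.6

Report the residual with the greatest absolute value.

e = -1.6

x=2: ŷ = 29 + 17·2 = 63; e = 63.6 − 63 = 0.6
x=3: ŷ = 29 + 17·3 = 80; e = 78.4 − 80 = -1.6
x=4: ŷ = 29 + 17·4 = 97; e = 98.4 − 97 = 1.4
x=5: ŷ = 29 + 17·5 = 114; e = 113.6 − 114 = -0.4
Largest |e| is 1.6 at x = 3, residual -1.6.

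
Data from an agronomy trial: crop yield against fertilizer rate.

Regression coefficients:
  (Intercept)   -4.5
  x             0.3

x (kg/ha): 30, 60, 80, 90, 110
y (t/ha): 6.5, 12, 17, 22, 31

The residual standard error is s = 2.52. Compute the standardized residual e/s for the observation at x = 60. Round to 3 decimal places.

-0.595

ŷ = -4.5 + 0.3·60 = 13.5
e = 12 − 13.5 = -1.5
e/s = -1.5 / 2.52 = -0.595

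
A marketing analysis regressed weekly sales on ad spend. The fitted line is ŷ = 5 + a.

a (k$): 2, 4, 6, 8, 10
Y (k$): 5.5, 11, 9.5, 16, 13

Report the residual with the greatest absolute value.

a=2: ŷ = 5 + 2 = 7; e = 5.5 − 7 = -1.5
a=4: ŷ = 5 + 4 = 9; e = 11 − 9 = 2
a=6: ŷ = 5 + 6 = 11; e = 9.5 − 11 = -1.5
a=8: ŷ = 5 + 8 = 13; e = 16 − 13 = 3
a=10: ŷ = 5 + 10 = 15; e = 13 − 15 = -2
Largest |e| is 3 at a = 8, residual 3.

e = 3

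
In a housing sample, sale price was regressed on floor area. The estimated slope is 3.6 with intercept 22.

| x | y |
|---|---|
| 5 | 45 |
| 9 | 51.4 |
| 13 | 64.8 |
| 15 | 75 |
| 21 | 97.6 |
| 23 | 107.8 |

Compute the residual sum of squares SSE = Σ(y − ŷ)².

x=5: ŷ = 22 + 3.6·5 = 40; e = 45 − 40 = 5
x=9: ŷ = 22 + 3.6·9 = 54.4; e = 51.4 − 54.4 = -3
x=13: ŷ = 22 + 3.6·13 = 68.8; e = 64.8 − 68.8 = -4
x=15: ŷ = 22 + 3.6·15 = 76; e = 75 − 76 = -1
x=21: ŷ = 22 + 3.6·21 = 97.6; e = 97.6 − 97.6 = 0
x=23: ŷ = 22 + 3.6·23 = 104.8; e = 107.8 − 104.8 = 3
SSE = 25 + 9 + 16 + 1 + 0 + 9 = 60

SSE = 60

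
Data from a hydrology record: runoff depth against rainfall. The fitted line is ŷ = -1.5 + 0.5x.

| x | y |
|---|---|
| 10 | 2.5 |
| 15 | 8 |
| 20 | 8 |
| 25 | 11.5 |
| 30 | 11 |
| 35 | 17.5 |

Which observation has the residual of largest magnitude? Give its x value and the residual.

x = 30, r = -2.5

x=10: ŷ = -1.5 + 0.5·10 = 3.5; r = 2.5 − 3.5 = -1
x=15: ŷ = -1.5 + 0.5·15 = 6; r = 8 − 6 = 2
x=20: ŷ = -1.5 + 0.5·20 = 8.5; r = 8 − 8.5 = -0.5
x=25: ŷ = -1.5 + 0.5·25 = 11; r = 11.5 − 11 = 0.5
x=30: ŷ = -1.5 + 0.5·30 = 13.5; r = 11 − 13.5 = -2.5
x=35: ŷ = -1.5 + 0.5·35 = 16; r = 17.5 − 16 = 1.5
Largest |r| is 2.5 at x = 30, residual -2.5.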